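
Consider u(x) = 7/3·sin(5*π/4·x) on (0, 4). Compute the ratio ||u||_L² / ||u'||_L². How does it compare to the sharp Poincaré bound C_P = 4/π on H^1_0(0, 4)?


||u||_L² / ||u'||_L² = 4/(5*π) < C_P = 4/π.

u(x) = 7/3·sin(5*π/4·x), so u'(x) = 35*π*cos(5*π*x/4)/12.
Writing u(x) = A·sin(kπx/L) with A = 7/3 and k = 5, use ∫_0^L sin²(kπx/L) dx = L/2 and ∫_0^L cos²(kπx/L) dx = L/2.
u² = 49/9·sin²(5*π/4·x) and (u')² = 1225*π^2/144·cos²(5*π/4·x), and each of sin², cos² integrates to L/2 = 2 over (0, 4).
∫_0^4 u² dx = 98/9, so ||u||_L² = 7*sqrt(2)/3.
∫_0^4 (u')² dx = 1225*π^2/72, so ||u'||_L² = 35*sqrt(2)*π/12.
Ratio ||u||_L² / ||u'||_L² = 4/(5*π).
Sharp Poincaré constant on H^1_0(0, 4) is C_P = L/π = 4/π, achieved by sin(π/4·x).
This is the k = 5 harmonic; the ratio L/(kπ) is strictly less than C_P = L/π, consistent with the sharp inequality ||u||_L² ≤ C_P ||u'||_L².


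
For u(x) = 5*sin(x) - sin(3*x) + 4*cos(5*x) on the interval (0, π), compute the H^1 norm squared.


||u||_{H^1(0,π)}^2 = 238*π

u'(x) = -20*sin(5*x) + 5*cos(x) - 3*cos(3*x).
Expand u² and (u')² and integrate term by term on (0, π), using: for integers n ≥ 1, ∫_0^π sin²(nx) dx = ∫_0^π cos²(nx) dx = π/2; for n ≠ n', ∫_0^π sin(nx)sin(n'x) dx = ∫_0^π cos(nx)cos(n'x) dx = 0; and by product-to-sum, ∫_0^π sin(nx)cos(n'x) dx = ½∫_0^π [sin((n+n')x) + sin((n−n')x)] dx, which is 0 when n+n' is even and 2n/(n²−n'²) when n+n' is odd (it need not vanish on (0, π)).
  u² squared terms: (-1)²·∫sin(3x)² dx = 1·π/2 = π/2;  (4)²·∫cos(5x)² dx = 16·π/2 = 8*π;  (5)²·∫sin(x)² dx = 25·π/2 = 25*π/2.
  u² cross terms: 2·(-1)·(4)·∫sin(3x)·cos(5x) dx = -8·(0) = 0;  2·(-1)·(5)·∫sin(3x)·sin(x) dx = -10·(0) = 0;  2·(4)·(5)·∫cos(5x)·sin(x) dx = 40·(0) = 0.
  So ∫_0^π u² dx = π/2 + 8*π + 25*π/2 + 0 + 0 + 0 = 21*π.
  (u')² squared terms: (-20)²·∫sin(5x)² dx = 400·π/2 = 200*π;  (-3)²·∫cos(3x)² dx = 9·π/2 = 9*π/2;  (5)²·∫cos(x)² dx = 25·π/2 = 25*π/2.
  (u')² cross terms: 2·(-20)·(-3)·∫sin(5x)·cos(3x) dx = 120·(0) = 0;  2·(-20)·(5)·∫sin(5x)·cos(x) dx = -200·(0) = 0;  2·(-3)·(5)·∫cos(3x)·cos(x) dx = -30·(0) = 0.
  So ∫_0^π (u')² dx = 200*π + 9*π/2 + 25*π/2 + 0 + 0 + 0 = 217*π.
||u||_{H^1}^2 = (21*π) + (217*π) = 238*π.


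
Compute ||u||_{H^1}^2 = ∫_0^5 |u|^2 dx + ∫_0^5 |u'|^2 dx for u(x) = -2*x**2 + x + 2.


||u||_{H^1}^2 = 2225

The H^1 norm (squared) on an interval (0, L) is
  ||u||_{H^1}^2 = ∫_0^L u(x)^2 dx + ∫_0^L u'(x)^2 dx.
Compute u'(x) = 1 - 4*x.
Then u(x)^2 = 4*x**4 - 4*x**3 - 7*x**2 + 4*x + 4 and u'(x)^2 = 16*x**2 - 8*x + 1.
Integrate each monomial from 0 to 5 using ∫_0^5 c·x^n dx = c·5^(n+1)/(n+1):
  ∫_0^5 u(x)^2 dx = ∫_0^5 (4*x^4 - 4*x^3 - 7*x^2 + 4*x + 4) dx. Term by term:
    ∫_0^5 4*x^4 dx = 2500;  ∫_0^5 -4*x^3 dx = -625;  ∫_0^5 -7*x^2 dx = -875/3;
    ∫_0^5 4*x dx = 50;  ∫_0^5 4 dx = 20.
  Sum: 2500 − 625 − 875/3 + 50 + 20 = 4960/3.
  ∫_0^5 u'(x)^2 dx = ∫_0^5 (16*x^2 - 8*x + 1) dx. Term by term:
    ∫_0^5 16*x^2 dx = 2000/3;  ∫_0^5 -8*x dx = -100;  ∫_0^5 1 dx = 5.
  Sum: 2000/3 − 100 + 5 = 1715/3.
Adding: ||u||_{H^1}^2 = 4960/3 + 1715/3 = 2225.


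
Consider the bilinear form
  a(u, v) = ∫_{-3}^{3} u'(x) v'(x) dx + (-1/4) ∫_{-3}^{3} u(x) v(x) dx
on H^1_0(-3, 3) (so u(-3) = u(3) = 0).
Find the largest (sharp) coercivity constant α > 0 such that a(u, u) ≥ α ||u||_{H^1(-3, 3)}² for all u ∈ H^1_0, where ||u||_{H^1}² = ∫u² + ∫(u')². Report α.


α = (-9 + π^2)/(π^2 + 36)

Coercivity of a(·,·) on H^1_0(-3, 3) means a(u, u) ≥ α ||u||_{H^1}² for every u ∈ H^1_0.
The interval has length L = 6, and Poincaré/coercivity depend only on L. Here a(u, u) = ∫(u')² + (-1/4)·∫u².
Here c = -1/4 < 0 with |c| < (π/L)² = π^2/36, so coercivity still holds. The condition a(u,u) ≥ α||u||_{H^1}² reads (1−α)∫(u')² ≥ (α−c)∫u². Any admissible α is ≤ 1 (rapidly oscillating u have ∫u²/∫(u')² → 0), and α = 1 would force 0 ≥ (1−c)∫u², impossible since c < 1; so 1−α > 0. By the sharp Poincaré inequality on H^1_0 of an interval of length L, ∫(u')² ≥ (π/L)²∫u² with equality for the first sine mode sin(π(x−x₀)/L) (x₀ the left endpoint), so the inequality holds for all u iff (1−α)(π/L)² ≥ α − c, i.e. α ≤ ((π/L)² + c)/((π/L)² + 1) = (1 + c(L/π)²)/(1 + (L/π)²). (Direct route, valid since c ≤ 0: Poincaré gives c∫u² ≥ c(L/π)²∫(u')², so a(u,u) ≥ (1 + c(L/π)²)∫(u')², while ||u||_{H^1}² ≤ (1 + (L/π)²)∫(u')²; dividing yields the same α.) With (π/L)² = π^2/36 and c = -1/4, the largest admissible constant is α = ((π/L)² + c)/((π/L)² + 1).
Simplifying, α = (-9 + π^2)/(π^2 + 36).


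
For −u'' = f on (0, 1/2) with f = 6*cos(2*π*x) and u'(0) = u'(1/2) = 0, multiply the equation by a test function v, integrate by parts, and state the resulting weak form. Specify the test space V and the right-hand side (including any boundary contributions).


V = H^1(0, 1/2) (no boundary constraint on v; u is determined up to an additive constant); weak form: ∫_0^1/2 u'v' dx = ∫_0^1/2 (6*cos(2*π*x)) v dx for all v ∈ V.

Multiply both sides by a test function v and integrate from 0 to 1/2:
  ∫_0^1/2 −u''(x) v(x) dx = ∫_0^1/2 f(x) v(x) dx.
Integrate the LHS by parts once:
  ∫_0^1/2 −u'' v dx = −[u'(x) v(x)]_0^1/2 + ∫_0^1/2 u'(x) v'(x) dx.
Thus ∫_0^1/2 u'(x) v'(x) dx = ∫_0^1/2 f(x) v(x) dx + [u'(x) v(x)]_0^1/2.
Choose V so that boundary terms are either known or forced to vanish.
u has homogeneous Neumann: u'(0) = u'(1/2) = 0. So [u' v]_0^1/2 = 0·v(1/2) − 0·v(0) = 0 for any v; take V = H^1(0, 1/2).
Weak formulation: find u (satisfying any essential BC) such that ∫_0^1/2 u'(x) v'(x) dx = ∫_0^1/2 f v dx for all v ∈ V (homogeneous Neumann, so boundary terms vanish).
Substituting f(x) = 6*cos(2*π*x), the right-hand side is ∫_0^1/2 (6*cos(2*π*x)) v dx.
Compatibility check (pure Neumann): taking v ≡ 1 ∈ V gives 0 = ∫_0^1/2 f dx + (0) − (0), i.e. ∫_0^1/2 f dx must equal u'(0) − u'(1/2) = 0. Indeed ∫_0^1/2 (6*cos(2*π*x)) dx = 0, so the data are compatible. The solution is then unique only up to an additive constant (fix it e.g. by requiring ∫_0^1/2 u dx = 0).


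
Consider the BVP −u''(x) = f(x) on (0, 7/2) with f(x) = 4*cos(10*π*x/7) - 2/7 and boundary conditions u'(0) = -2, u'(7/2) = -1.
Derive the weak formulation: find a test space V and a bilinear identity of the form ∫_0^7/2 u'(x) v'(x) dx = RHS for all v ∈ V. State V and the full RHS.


V = H^1(0, 7/2) (v unrestricted at boundary; u is determined up to an additive constant); weak form: ∫_0^7/2 u'v' dx = ∫_0^7/2 (4*cos(10*π*x/7) - 2/7) v dx − v(7/2) + 2·v(0) for all v ∈ V.

Multiply both sides by a test function v and integrate from 0 to 7/2:
  ∫_0^7/2 −u''(x) v(x) dx = ∫_0^7/2 f(x) v(x) dx.
Integrate the LHS by parts once:
  ∫_0^7/2 −u'' v dx = −[u'(x) v(x)]_0^7/2 + ∫_0^7/2 u'(x) v'(x) dx.
Thus ∫_0^7/2 u'(x) v'(x) dx = ∫_0^7/2 f(x) v(x) dx + [u'(x) v(x)]_0^7/2.
Choose V so that boundary terms are either known or forced to vanish.
u has inhomogeneous Neumann u'(0) = -2, u'(7/2) = -1. [u' v]_0^7/2 = (-1)·v(7/2) − (-2)·v(0) = − v(7/2) + 2·v(0). Take V = H^1(0, 7/2); boundary term becomes part of RHS.
Weak formulation: find u (satisfying any essential BC) such that ∫_0^7/2 u'(x) v'(x) dx = ∫_0^7/2 f v dx − v(7/2) + 2·v(0) for all v ∈ V (Neumann data are natural BCs: they enter the RHS as boundary terms).
Substituting f(x) = 4*cos(10*π*x/7) - 2/7, the right-hand side is ∫_0^7/2 (4*cos(10*π*x/7) - 2/7) v dx − v(7/2) + 2·v(0).
Compatibility check (pure Neumann): taking v ≡ 1 ∈ V gives 0 = ∫_0^7/2 f dx + (-1) − (-2), i.e. ∫_0^7/2 f dx must equal u'(0) − u'(7/2) = -1. Indeed ∫_0^7/2 (4*cos(10*π*x/7) - 2/7) dx = -1, so the data are compatible. The solution is then unique only up to an additive constant (fix it e.g. by requiring ∫_0^7/2 u dx = 0).


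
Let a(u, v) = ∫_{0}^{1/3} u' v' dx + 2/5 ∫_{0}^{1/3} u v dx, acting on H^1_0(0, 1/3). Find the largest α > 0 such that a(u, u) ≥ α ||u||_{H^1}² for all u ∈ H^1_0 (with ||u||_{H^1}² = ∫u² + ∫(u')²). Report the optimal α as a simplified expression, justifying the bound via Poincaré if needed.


α = (2 + 45*π^2)/(5*(1 + 9*π^2))

Coercivity of a(·,·) on H^1_0(0, 1/3) means a(u, u) ≥ α ||u||_{H^1}² for every u ∈ H^1_0.
The interval has length L = 1/3, and Poincaré/coercivity depend only on L. Here a(u, u) = ∫(u')² + (2/5)·∫u².
Here 0 < c = 2/5 < 1. The condition a(u,u) ≥ α||u||_{H^1}² reads (1−α)∫(u')² ≥ (α−c)∫u². Any admissible α is ≤ 1 (rapidly oscillating u have ∫u²/∫(u')² → 0), and α = 1 would force 0 ≥ (1−c)∫u², impossible since c < 1; so 1−α > 0. By the sharp Poincaré inequality on H^1_0 of an interval of length L, ∫(u')² ≥ (π/L)²∫u² with equality for the first sine mode sin(π(x−x₀)/L) (x₀ the left endpoint), so the inequality holds for all u iff (1−α)(π/L)² ≥ α − c, i.e. α ≤ ((π/L)² + c)/((π/L)² + 1) = (1 + c(L/π)²)/(1 + (L/π)²). With (π/L)² = 9*π^2 and c = 2/5, the largest admissible constant is α = ((π/L)² + c)/((π/L)² + 1).
Simplifying, α = (2 + 45*π^2)/(5*(1 + 9*π^2)).


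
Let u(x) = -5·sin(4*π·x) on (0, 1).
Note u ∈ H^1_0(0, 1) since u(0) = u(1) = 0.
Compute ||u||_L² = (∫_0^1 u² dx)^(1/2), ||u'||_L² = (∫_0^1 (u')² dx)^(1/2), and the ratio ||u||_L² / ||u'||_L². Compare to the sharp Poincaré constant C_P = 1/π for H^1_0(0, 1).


||u||_L² / ||u'||_L² = 1/(4*π) < C_P = 1/π.

u(x) = -5·sin(4*π·x), so u'(x) = -20*π*cos(4*π*x).
Writing u(x) = A·sin(kπx/L) with A = -5 and k = 4, use ∫_0^L sin²(kπx/L) dx = L/2 and ∫_0^L cos²(kπx/L) dx = L/2.
u² = 25·sin²(4*π·x) and (u')² = 400*π^2·cos²(4*π·x), and each of sin², cos² integrates to L/2 = 1/2 over (0, 1).
∫_0^1 u² dx = 25/2, so ||u||_L² = 5*sqrt(2)/2.
∫_0^1 (u')² dx = 200*π^2, so ||u'||_L² = 10*sqrt(2)*π.
Ratio ||u||_L² / ||u'||_L² = 1/(4*π).
Sharp Poincaré constant on H^1_0(0, 1) is C_P = L/π = 1/π, achieved by sin(π·x).
This is the k = 4 harmonic; the ratio L/(kπ) is strictly less than C_P = L/π, consistent with the sharp inequality ||u||_L² ≤ C_P ||u'||_L².


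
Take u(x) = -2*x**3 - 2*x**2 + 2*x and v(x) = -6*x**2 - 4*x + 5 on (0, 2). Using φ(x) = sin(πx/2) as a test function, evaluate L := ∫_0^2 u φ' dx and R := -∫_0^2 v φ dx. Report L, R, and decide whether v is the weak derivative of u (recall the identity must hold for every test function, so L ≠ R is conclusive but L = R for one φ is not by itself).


LHS = -192/π^3 + 56/π, RHS = -192/π^3 + 44/π. No, v is not the weak derivative of u.

u(x) = -2*x**3 - 2*x**2 + 2*x, classical derivative u'(x) = -6*x**2 - 4*x + 2.
φ(x) = sin(πx/2), so φ'(x) = π*cos(π*x/2)/2.
Note φ(0) = φ(2) = 0, so the boundary term u·φ vanishes.
LHS = ∫_0^2 u(x) φ'(x) dx = ∫_0^2 (-π*x^3*cos(π*x/2) - π*x^2*cos(π*x/2) + π*x*cos(π*x/2)) dx. Term by term:
  ∫_0^2 π*x*cos(π*x/2) dx = -8/π;  ∫_0^2 -π*x^2*cos(π*x/2) dx = 16/π;  ∫_0^2 -π*x^3*cos(π*x/2) dx = -192/π^3 + 48/π.
Sum: -8/π + 16/π + -192/π^3 + 48/π = -192/π^3 + 56/π.
So LHS = -192/π^3 + 56/π.
∫_0^2 v(x) φ(x) dx = ∫_0^2 (-6*x^2*sin(π*x/2) - 4*x*sin(π*x/2) + 5*sin(π*x/2)) dx. Term by term:
  ∫_0^2 5*sin(π*x/2) dx = 20/π;  ∫_0^2 -6*x^2*sin(π*x/2) dx = -48/π + 192/π^3;  ∫_0^2 -4*x*sin(π*x/2) dx = -16/π.
Sum: 20/π + -48/π + 192/π^3 − 16/π = -44/π + 192/π^3.
So RHS = -∫_0^2 v(x) φ(x) dx = -192/π^3 + 44/π.
LHS − RHS = 12/π ≠ 0, so the identity fails.
(For a valid weak derivative the identity must hold for EVERY test function, in particular this one. The failure shows v is NOT the weak derivative of u.)
Correct weak derivative would be u'(x) = -6*x**2 - 4*x + 2.


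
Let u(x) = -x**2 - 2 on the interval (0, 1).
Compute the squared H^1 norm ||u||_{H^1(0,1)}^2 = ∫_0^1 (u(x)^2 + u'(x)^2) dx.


||u||_{H^1}^2 = 103/15

The H^1 norm (squared) on an interval (0, L) is
  ||u||_{H^1}^2 = ∫_0^L u(x)^2 dx + ∫_0^L u'(x)^2 dx.
Compute u'(x) = -2*x.
Then u(x)^2 = x**4 + 4*x**2 + 4 and u'(x)^2 = 4*x**2.
Integrate each monomial from 0 to 1 using ∫_0^1 c·x^n dx = c·1^(n+1)/(n+1):
  ∫_0^1 u(x)^2 dx = ∫_0^1 (x^4 + 4*x^2 + 4) dx. Term by term:
    ∫_0^1 x^4 dx = 1/5;  ∫_0^1 4*x^2 dx = 4/3;  ∫_0^1 4 dx = 4.
  Sum: 1/5 + 4/3 + 4 = 83/15.
  ∫_0^1 u'(x)^2 dx = ∫_0^1 (4*x^2) dx. Term by term:
    ∫_0^1 4*x^2 dx = 4/3.
Adding: ||u||_{H^1}^2 = 83/15 + 4/3 = 103/15.


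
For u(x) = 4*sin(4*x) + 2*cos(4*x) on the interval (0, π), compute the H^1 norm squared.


||u||_{H^1(0,π)}^2 = 170*π

u'(x) = -8*sin(4*x) + 16*cos(4*x).
Expand u² and (u')² and integrate term by term on (0, π), using: for integers n ≥ 1, ∫_0^π sin²(nx) dx = ∫_0^π cos²(nx) dx = π/2; for n ≠ n', ∫_0^π sin(nx)sin(n'x) dx = ∫_0^π cos(nx)cos(n'x) dx = 0; and by product-to-sum, ∫_0^π sin(nx)cos(n'x) dx = ½∫_0^π [sin((n+n')x) + sin((n−n')x)] dx, which is 0 when n+n' is even and 2n/(n²−n'²) when n+n' is odd (it need not vanish on (0, π)).
  u² squared terms: (2)²·∫cos(4x)² dx = 4·π/2 = 2*π;  (4)²·∫sin(4x)² dx = 16·π/2 = 8*π.
  u² cross terms: 2·(2)·(4)·∫cos(4x)·sin(4x) dx = 16·(0) = 0.
  So ∫_0^π u² dx = 2*π + 8*π + 0 = 10*π.
  (u')² squared terms: (-8)²·∫sin(4x)² dx = 64·π/2 = 32*π;  (16)²·∫cos(4x)² dx = 256·π/2 = 128*π.
  (u')² cross terms: 2·(-8)·(16)·∫sin(4x)·cos(4x) dx = -256·(0) = 0.
  So ∫_0^π (u')² dx = 32*π + 128*π + 0 = 160*π.
||u||_{H^1}^2 = (10*π) + (160*π) = 170*π.


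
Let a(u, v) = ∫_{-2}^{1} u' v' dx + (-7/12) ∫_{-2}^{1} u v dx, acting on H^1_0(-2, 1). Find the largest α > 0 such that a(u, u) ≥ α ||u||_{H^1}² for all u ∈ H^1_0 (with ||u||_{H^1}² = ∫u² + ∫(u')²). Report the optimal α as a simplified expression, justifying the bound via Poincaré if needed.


α = (-21/4 + π^2)/(9 + π^2)

Coercivity of a(·,·) on H^1_0(-2, 1) means a(u, u) ≥ α ||u||_{H^1}² for every u ∈ H^1_0.
The interval has length L = 3, and Poincaré/coercivity depend only on L. Here a(u, u) = ∫(u')² + (-7/12)·∫u².
Here c = -7/12 < 0 with |c| < (π/L)² = π^2/9, so coercivity still holds. The condition a(u,u) ≥ α||u||_{H^1}² reads (1−α)∫(u')² ≥ (α−c)∫u². Any admissible α is ≤ 1 (rapidly oscillating u have ∫u²/∫(u')² → 0), and α = 1 would force 0 ≥ (1−c)∫u², impossible since c < 1; so 1−α > 0. By the sharp Poincaré inequality on H^1_0 of an interval of length L, ∫(u')² ≥ (π/L)²∫u² with equality for the first sine mode sin(π(x−x₀)/L) (x₀ the left endpoint), so the inequality holds for all u iff (1−α)(π/L)² ≥ α − c, i.e. α ≤ ((π/L)² + c)/((π/L)² + 1) = (1 + c(L/π)²)/(1 + (L/π)²). (Direct route, valid since c ≤ 0: Poincaré gives c∫u² ≥ c(L/π)²∫(u')², so a(u,u) ≥ (1 + c(L/π)²)∫(u')², while ||u||_{H^1}² ≤ (1 + (L/π)²)∫(u')²; dividing yields the same α.) With (π/L)² = π^2/9 and c = -7/12, the largest admissible constant is α = ((π/L)² + c)/((π/L)² + 1).
Simplifying, α = (-21/4 + π^2)/(9 + π^2).


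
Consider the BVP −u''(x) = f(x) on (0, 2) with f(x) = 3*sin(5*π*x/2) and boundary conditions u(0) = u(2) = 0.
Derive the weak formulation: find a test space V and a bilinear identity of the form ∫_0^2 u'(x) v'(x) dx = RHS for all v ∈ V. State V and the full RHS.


V = H^1_0(0, 2) (so v(0) = v(2) = 0); weak form: ∫_0^2 u'v' dx = ∫_0^2 (3*sin(5*π*x/2)) v dx for all v ∈ V.

Multiply both sides by a test function v and integrate from 0 to 2:
  ∫_0^2 −u''(x) v(x) dx = ∫_0^2 f(x) v(x) dx.
Integrate the LHS by parts once:
  ∫_0^2 −u'' v dx = −[u'(x) v(x)]_0^2 + ∫_0^2 u'(x) v'(x) dx.
Thus ∫_0^2 u'(x) v'(x) dx = ∫_0^2 f(x) v(x) dx + [u'(x) v(x)]_0^2.
Choose V so that boundary terms are either known or forced to vanish.
u is Dirichlet: u(0) = u(2) = 0. Let V = H^1_0(0, 2); then v(0) = v(2) = 0, and [u' v]_0^2 = 0.
Weak formulation: find u (satisfying any essential BC) such that ∫_0^2 u'(x) v'(x) dx = ∫_0^2 f v dx for all v ∈ V.
Substituting f(x) = 3*sin(5*π*x/2), the right-hand side is ∫_0^2 (3*sin(5*π*x/2)) v dx.


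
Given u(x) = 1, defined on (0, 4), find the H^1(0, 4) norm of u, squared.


||u||_{H^1}^2 = 4

The H^1 norm (squared) on an interval (0, L) is
  ||u||_{H^1}^2 = ∫_0^L u(x)^2 dx + ∫_0^L u'(x)^2 dx.
Compute u'(x) = 0.
Then u(x)^2 = 1 and u'(x)^2 = 0.
Integrate each monomial from 0 to 4 using ∫_0^4 c·x^n dx = c·4^(n+1)/(n+1):
  ∫_0^4 u(x)^2 dx = ∫_0^4 (1) dx. Term by term:
    ∫_0^4 1 dx = 4.
  ∫_0^4 u'(x)^2 dx = ∫_0^4 (0) dx. Term by term:
    ∫_0^4 0 dx = 0.
Adding: ||u||_{H^1}^2 = 4 + 0 = 4.


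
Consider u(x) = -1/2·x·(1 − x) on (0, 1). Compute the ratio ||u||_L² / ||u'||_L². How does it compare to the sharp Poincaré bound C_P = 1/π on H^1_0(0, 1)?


||u||_L² / ||u'||_L² = sqrt(10)/10 < C_P = 1/π.

u(x) = -1/2·x·(1 − x), so u'(x) = x - 1/2.
u(x) = -1/2·x·(1 − x) vanishes at x = 0 and x = 1, so u ∈ H^1_0(0, 1). Differentiate via the product rule and integrate the resulting polynomials term by term.
  ∫_0^1 u² dx = ∫_0^1 (x^4/4 - x^3/2 + x^2/4) dx. Term by term:
    ∫_0^1 x^4/4 dx = 1/20;  ∫_0^1 -x^3/2 dx = -1/8;  ∫_0^1 x^2/4 dx = 1/12.
  Sum: 1/20 − 1/8 + 1/12 = 1/120.
  ∫_0^1 (u')² dx = ∫_0^1 (x^2 - x + 1/4) dx. Term by term:
    ∫_0^1 x^2 dx = 1/3;  ∫_0^1 -x dx = -1/2;  ∫_0^1 1/4 dx = 1/4.
  Sum: 1/3 − 1/2 + 1/4 = 1/12.
∫_0^1 u² dx = 1/120, so ||u||_L² = sqrt(30)/60.
∫_0^1 (u')² dx = 1/12, so ||u'||_L² = sqrt(3)/6.
Ratio ||u||_L² / ||u'||_L² = sqrt(10)/10.
Sharp Poincaré constant on H^1_0(0, 1) is C_P = L/π = 1/π, achieved by sin(π·x).
A polynomial bump cannot attain the sharp Poincaré constant (only the first sine eigenfunction does), so the ratio is strictly less than C_P, consistent with ||u||_L² ≤ C_P ||u'||_L².


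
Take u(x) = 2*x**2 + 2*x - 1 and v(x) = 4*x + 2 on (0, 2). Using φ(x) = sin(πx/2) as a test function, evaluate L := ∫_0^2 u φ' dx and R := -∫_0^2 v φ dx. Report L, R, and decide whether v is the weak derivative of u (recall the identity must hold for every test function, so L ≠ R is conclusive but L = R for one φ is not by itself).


LHS = -24/π, RHS = -24/π. Yes, v = u' weakly.

u(x) = 2*x**2 + 2*x - 1, classical derivative u'(x) = 4*x + 2.
φ(x) = sin(πx/2), so φ'(x) = π*cos(π*x/2)/2.
Note φ(0) = φ(2) = 0, so the boundary term u·φ vanishes.
LHS = ∫_0^2 u(x) φ'(x) dx = ∫_0^2 (π*x^2*cos(π*x/2) + π*x*cos(π*x/2) - π*cos(π*x/2)/2) dx. Term by term:
  ∫_0^2 -π*cos(π*x/2)/2 dx = 0;  ∫_0^2 π*x*cos(π*x/2) dx = -8/π;  ∫_0^2 π*x^2*cos(π*x/2) dx = -16/π.
Sum: 0 − 8/π − 16/π = -24/π.
So LHS = -24/π.
∫_0^2 v(x) φ(x) dx = ∫_0^2 (4*x*sin(π*x/2) + 2*sin(π*x/2)) dx. Term by term:
  ∫_0^2 2*sin(π*x/2) dx = 8/π;  ∫_0^2 4*x*sin(π*x/2) dx = 16/π.
Sum: 8/π + 16/π = 24/π.
So RHS = -∫_0^2 v(x) φ(x) dx = -24/π.
LHS = RHS, so the identity holds for this test φ.
Moreover u is smooth here and v(x) = u'(x) = 4*x + 2 pointwise, so the identity holds for every test function. Hence v is the weak derivative of u.


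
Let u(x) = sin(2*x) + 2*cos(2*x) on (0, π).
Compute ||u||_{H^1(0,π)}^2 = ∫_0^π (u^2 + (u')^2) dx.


||u||_{H^1(0,π)}^2 = 25*π/2

u'(x) = -4*sin(2*x) + 2*cos(2*x).
Expand u² and (u')² and integrate term by term on (0, π), using: for integers n ≥ 1, ∫_0^π sin²(nx) dx = ∫_0^π cos²(nx) dx = π/2; for n ≠ n', ∫_0^π sin(nx)sin(n'x) dx = ∫_0^π cos(nx)cos(n'x) dx = 0; and by product-to-sum, ∫_0^π sin(nx)cos(n'x) dx = ½∫_0^π [sin((n+n')x) + sin((n−n')x)] dx, which is 0 when n+n' is even and 2n/(n²−n'²) when n+n' is odd (it need not vanish on (0, π)).
  u² squared terms: (2)²·∫cos(2x)² dx = 4·π/2 = 2*π;  (1)²·∫sin(2x)² dx = 1·π/2 = π/2.
  u² cross terms: 2·(2)·(1)·∫cos(2x)·sin(2x) dx = 4·(0) = 0.
  So ∫_0^π u² dx = 2*π + π/2 + 0 = 5*π/2.
  (u')² squared terms: (-4)²·∫sin(2x)² dx = 16·π/2 = 8*π;  (2)²·∫cos(2x)² dx = 4·π/2 = 2*π.
  (u')² cross terms: 2·(-4)·(2)·∫sin(2x)·cos(2x) dx = -16·(0) = 0.
  So ∫_0^π (u')² dx = 8*π + 2*π + 0 = 10*π.
||u||_{H^1}^2 = (5*π/2) + (10*π) = 25*π/2.


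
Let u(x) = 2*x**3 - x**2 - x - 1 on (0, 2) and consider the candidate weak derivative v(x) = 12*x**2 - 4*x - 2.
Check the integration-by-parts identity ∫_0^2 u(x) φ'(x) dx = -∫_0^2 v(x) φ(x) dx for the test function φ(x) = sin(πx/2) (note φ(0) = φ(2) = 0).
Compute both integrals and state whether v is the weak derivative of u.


LHS = -36/π + 192/π^3, RHS = -72/π + 384/π^3. No, v is not the weak derivative of u.

u(x) = 2*x**3 - x**2 - x - 1, classical derivative u'(x) = 6*x**2 - 2*x - 1.
φ(x) = sin(πx/2), so φ'(x) = π*cos(π*x/2)/2.
Note φ(0) = φ(2) = 0, so the boundary term u·φ vanishes.
LHS = ∫_0^2 u(x) φ'(x) dx = ∫_0^2 (π*x^3*cos(π*x/2) - π*x^2*cos(π*x/2)/2 - π*x*cos(π*x/2)/2 - π*cos(π*x/2)/2) dx. Term by term:
  ∫_0^2 -π*cos(π*x/2)/2 dx = 0;  ∫_0^2 π*x^3*cos(π*x/2) dx = -48/π + 192/π^3;  ∫_0^2 -π*x*cos(π*x/2)/2 dx = 4/π;
  ∫_0^2 -π*x^2*cos(π*x/2)/2 dx = 8/π.
Sum: 0 + -48/π + 192/π^3 + 4/π + 8/π = -36/π + 192/π^3.
So LHS = -36/π + 192/π^3.
∫_0^2 v(x) φ(x) dx = ∫_0^2 (12*x^2*sin(π*x/2) - 4*x*sin(π*x/2) - 2*sin(π*x/2)) dx. Term by term:
  ∫_0^2 -2*sin(π*x/2) dx = -8/π;  ∫_0^2 -4*x*sin(π*x/2) dx = -16/π;  ∫_0^2 12*x^2*sin(π*x/2) dx = -384/π^3 + 96/π.
Sum: -8/π − 16/π + -384/π^3 + 96/π = -384/π^3 + 72/π.
So RHS = -∫_0^2 v(x) φ(x) dx = -72/π + 384/π^3.
LHS − RHS = -192/π^3 + 36/π ≠ 0, so the identity fails.
(For a valid weak derivative the identity must hold for EVERY test function, in particular this one. The failure shows v is NOT the weak derivative of u.)
Correct weak derivative would be u'(x) = 6*x**2 - 2*x - 1.


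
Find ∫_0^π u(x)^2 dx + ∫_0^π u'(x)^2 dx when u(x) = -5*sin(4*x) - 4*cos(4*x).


||u||_{H^1(0,π)}^2 = 697*π/2

u'(x) = 16*sin(4*x) - 20*cos(4*x).
Expand u² and (u')² and integrate term by term on (0, π), using: for integers n ≥ 1, ∫_0^π sin²(nx) dx = ∫_0^π cos²(nx) dx = π/2; for n ≠ n', ∫_0^π sin(nx)sin(n'x) dx = ∫_0^π cos(nx)cos(n'x) dx = 0; and by product-to-sum, ∫_0^π sin(nx)cos(n'x) dx = ½∫_0^π [sin((n+n')x) + sin((n−n')x)] dx, which is 0 when n+n' is even and 2n/(n²−n'²) when n+n' is odd (it need not vanish on (0, π)).
  u² squared terms: (-5)²·∫sin(4x)² dx = 25·π/2 = 25*π/2;  (-4)²·∫cos(4x)² dx = 16·π/2 = 8*π.
  u² cross terms: 2·(-5)·(-4)·∫sin(4x)·cos(4x) dx = 40·(0) = 0.
  So ∫_0^π u² dx = 25*π/2 + 8*π + 0 = 41*π/2.
  (u')² squared terms: (-20)²·∫cos(4x)² dx = 400·π/2 = 200*π;  (16)²·∫sin(4x)² dx = 256·π/2 = 128*π.
  (u')² cross terms: 2·(-20)·(16)·∫cos(4x)·sin(4x) dx = -640·(0) = 0.
  So ∫_0^π (u')² dx = 200*π + 128*π + 0 = 328*π.
||u||_{H^1}^2 = (41*π/2) + (328*π) = 697*π/2.


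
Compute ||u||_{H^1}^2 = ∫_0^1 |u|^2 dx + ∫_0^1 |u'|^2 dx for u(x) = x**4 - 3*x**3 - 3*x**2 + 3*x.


||u||_{H^1}^2 = 19373/1260

The H^1 norm (squared) on an interval (0, L) is
  ||u||_{H^1}^2 = ∫_0^L u(x)^2 dx + ∫_0^L u'(x)^2 dx.
Compute u'(x) = 4*x**3 - 9*x**2 - 6*x + 3.
Then u(x)^2 = x**8 - 6*x**7 + 3*x**6 + 24*x**5 - 9*x**4 - 18*x**3 + 9*x**2 and u'(x)^2 = 16*x**6 - 72*x**5 + 33*x**4 + 132*x**3 - 18*x**2 - 36*x + 9.
Integrate each monomial from 0 to 1 using ∫_0^1 c·x^n dx = c·1^(n+1)/(n+1):
  ∫_0^1 u(x)^2 dx = ∫_0^1 (x^8 - 6*x^7 + 3*x^6 + 24*x^5 - 9*x^4 - 18*x^3 + 9*x^2) dx. Term by term:
    ∫_0^1 x^8 dx = 1/9;  ∫_0^1 -6*x^7 dx = -3/4;  ∫_0^1 3*x^6 dx = 3/7;
    ∫_0^1 24*x^5 dx = 4;  ∫_0^1 -9*x^4 dx = -9/5;  ∫_0^1 -18*x^3 dx = -9/2;
    ∫_0^1 9*x^2 dx = 3.
  Sum: 1/9 − 3/4 + 3/7 + 4 − 9/5 − 9/2 + 3 = 617/1260.
  ∫_0^1 u'(x)^2 dx = ∫_0^1 (16*x^6 - 72*x^5 + 33*x^4 + 132*x^3 - 18*x^2 - 36*x + 9) dx. Term by term:
    ∫_0^1 16*x^6 dx = 16/7;  ∫_0^1 -72*x^5 dx = -12;  ∫_0^1 33*x^4 dx = 33/5;
    ∫_0^1 132*x^3 dx = 33;  ∫_0^1 -18*x^2 dx = -6;  ∫_0^1 -36*x dx = -18;
    ∫_0^1 9 dx = 9.
  Sum: 16/7 − 12 + 33/5 + 33 − 6 − 18 + 9 = 521/35.
Adding: ||u||_{H^1}^2 = 617/1260 + 521/35 = 19373/1260.


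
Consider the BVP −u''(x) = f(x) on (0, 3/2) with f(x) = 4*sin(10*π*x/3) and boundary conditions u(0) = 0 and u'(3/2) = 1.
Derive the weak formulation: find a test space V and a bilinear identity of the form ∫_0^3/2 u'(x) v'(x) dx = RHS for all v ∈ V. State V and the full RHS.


V = {v ∈ H^1(0, 3/2) : v(0) = 0} (test functions vanish at x = 0 where u is specified); weak form: ∫_0^3/2 u'v' dx = ∫_0^3/2 (4*sin(10*π*x/3)) v dx + v(3/2) for all v ∈ V.

Multiply both sides by a test function v and integrate from 0 to 3/2:
  ∫_0^3/2 −u''(x) v(x) dx = ∫_0^3/2 f(x) v(x) dx.
Integrate the LHS by parts once:
  ∫_0^3/2 −u'' v dx = −[u'(x) v(x)]_0^3/2 + ∫_0^3/2 u'(x) v'(x) dx.
Thus ∫_0^3/2 u'(x) v'(x) dx = ∫_0^3/2 f(x) v(x) dx + [u'(x) v(x)]_0^3/2.
Choose V so that boundary terms are either known or forced to vanish.
Mixed BC: u(0) = 0 (Dirichlet) and u'(3/2) = 1 (Neumann). Define V = {v ∈ H^1(0, 3/2) : v(0) = 0}. Then [u' v]_0^3/2 = u'(3/2)·v(3/2) − u'(0)·0 = v(3/2).
Weak formulation: find u (satisfying any essential BC) such that ∫_0^3/2 u'(x) v'(x) dx = ∫_0^3/2 f v dx + v(3/2) for all v ∈ V (Dirichlet at 0 absorbed into V; Neumann datum at x = 3/2 contributes the boundary term).
Substituting f(x) = 4*sin(10*π*x/3), the right-hand side is ∫_0^3/2 (4*sin(10*π*x/3)) v dx + v(3/2).


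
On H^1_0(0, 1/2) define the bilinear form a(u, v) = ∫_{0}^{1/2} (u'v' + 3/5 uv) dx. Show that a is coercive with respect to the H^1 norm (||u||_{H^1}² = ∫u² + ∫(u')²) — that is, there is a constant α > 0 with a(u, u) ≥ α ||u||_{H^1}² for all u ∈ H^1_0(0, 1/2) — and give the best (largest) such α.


α = (3 + 20*π^2)/(5*(1 + 4*π^2))

Coercivity of a(·,·) on H^1_0(0, 1/2) means a(u, u) ≥ α ||u||_{H^1}² for every u ∈ H^1_0.
The interval has length L = 1/2, and Poincaré/coercivity depend only on L. Here a(u, u) = ∫(u')² + (3/5)·∫u².
Here 0 < c = 3/5 < 1. The condition a(u,u) ≥ α||u||_{H^1}² reads (1−α)∫(u')² ≥ (α−c)∫u². Any admissible α is ≤ 1 (rapidly oscillating u have ∫u²/∫(u')² → 0), and α = 1 would force 0 ≥ (1−c)∫u², impossible since c < 1; so 1−α > 0. By the sharp Poincaré inequality on H^1_0 of an interval of length L, ∫(u')² ≥ (π/L)²∫u² with equality for the first sine mode sin(π(x−x₀)/L) (x₀ the left endpoint), so the inequality holds for all u iff (1−α)(π/L)² ≥ α − c, i.e. α ≤ ((π/L)² + c)/((π/L)² + 1) = (1 + c(L/π)²)/(1 + (L/π)²). With (π/L)² = 4*π^2 and c = 3/5, the largest admissible constant is α = ((π/L)² + c)/((π/L)² + 1).
Simplifying, α = (3 + 20*π^2)/(5*(1 + 4*π^2)).


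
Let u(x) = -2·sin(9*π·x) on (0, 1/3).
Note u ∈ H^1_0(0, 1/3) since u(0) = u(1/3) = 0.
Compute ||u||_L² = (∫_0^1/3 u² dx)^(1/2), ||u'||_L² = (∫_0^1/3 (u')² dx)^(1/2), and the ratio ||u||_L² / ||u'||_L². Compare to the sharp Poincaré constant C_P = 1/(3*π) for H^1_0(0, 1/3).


||u||_L² / ||u'||_L² = 1/(9*π) < C_P = 1/(3*π).

u(x) = -2·sin(9*π·x), so u'(x) = -18*π*cos(9*π*x).
Writing u(x) = A·sin(kπx/L) with A = -2 and k = 3, use ∫_0^L sin²(kπx/L) dx = L/2 and ∫_0^L cos²(kπx/L) dx = L/2.
u² = 4·sin²(9*π·x) and (u')² = 324*π^2·cos²(9*π·x), and each of sin², cos² integrates to L/2 = 1/6 over (0, 1/3).
∫_0^1/3 u² dx = 2/3, so ||u||_L² = sqrt(6)/3.
∫_0^1/3 (u')² dx = 54*π^2, so ||u'||_L² = 3*sqrt(6)*π.
Ratio ||u||_L² / ||u'||_L² = 1/(9*π).
Sharp Poincaré constant on H^1_0(0, 1/3) is C_P = L/π = 1/(3*π), achieved by sin(3*π·x).
This is the k = 3 harmonic; the ratio L/(kπ) is strictly less than C_P = L/π, consistent with the sharp inequality ||u||_L² ≤ C_P ||u'||_L².


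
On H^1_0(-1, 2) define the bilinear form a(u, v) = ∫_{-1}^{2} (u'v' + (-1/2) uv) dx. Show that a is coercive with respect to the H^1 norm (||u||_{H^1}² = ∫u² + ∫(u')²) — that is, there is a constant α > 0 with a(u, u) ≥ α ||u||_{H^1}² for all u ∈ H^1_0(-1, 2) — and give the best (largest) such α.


α = (-9/2 + π^2)/(9 + π^2)

Coercivity of a(·,·) on H^1_0(-1, 2) means a(u, u) ≥ α ||u||_{H^1}² for every u ∈ H^1_0.
The interval has length L = 3, and Poincaré/coercivity depend only on L. Here a(u, u) = ∫(u')² + (-1/2)·∫u².
Here c = -1/2 < 0 with |c| < (π/L)² = π^2/9, so coercivity still holds. The condition a(u,u) ≥ α||u||_{H^1}² reads (1−α)∫(u')² ≥ (α−c)∫u². Any admissible α is ≤ 1 (rapidly oscillating u have ∫u²/∫(u')² → 0), and α = 1 would force 0 ≥ (1−c)∫u², impossible since c < 1; so 1−α > 0. By the sharp Poincaré inequality on H^1_0 of an interval of length L, ∫(u')² ≥ (π/L)²∫u² with equality for the first sine mode sin(π(x−x₀)/L) (x₀ the left endpoint), so the inequality holds for all u iff (1−α)(π/L)² ≥ α − c, i.e. α ≤ ((π/L)² + c)/((π/L)² + 1) = (1 + c(L/π)²)/(1 + (L/π)²). (Direct route, valid since c ≤ 0: Poincaré gives c∫u² ≥ c(L/π)²∫(u')², so a(u,u) ≥ (1 + c(L/π)²)∫(u')², while ||u||_{H^1}² ≤ (1 + (L/π)²)∫(u')²; dividing yields the same α.) With (π/L)² = π^2/9 and c = -1/2, the largest admissible constant is α = ((π/L)² + c)/((π/L)² + 1).
Simplifying, α = (-9/2 + π^2)/(9 + π^2).


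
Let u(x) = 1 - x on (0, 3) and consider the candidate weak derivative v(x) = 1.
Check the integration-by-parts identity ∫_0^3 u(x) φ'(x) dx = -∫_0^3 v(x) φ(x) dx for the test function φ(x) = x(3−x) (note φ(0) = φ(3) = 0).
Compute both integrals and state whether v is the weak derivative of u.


LHS = 9/2, RHS = -9/2. No, v is not the weak derivative of u.

u(x) = 1 - x, classical derivative u'(x) = -1.
φ(x) = x(3−x), so φ'(x) = 3 - 2*x.
Note φ(0) = φ(3) = 0, so the boundary term u·φ vanishes.
LHS = ∫_0^3 u(x) φ'(x) dx = ∫_0^3 (2*x^2 - 5*x + 3) dx. Term by term:
  ∫_0^3 2*x^2 dx = 18;  ∫_0^3 -5*x dx = -45/2;  ∫_0^3 3 dx = 9.
Sum: 18 − 45/2 + 9 = 9/2.
So LHS = 9/2.
∫_0^3 v(x) φ(x) dx = ∫_0^3 (-x^2 + 3*x) dx. Term by term:
  ∫_0^3 -x^2 dx = -9;  ∫_0^3 3*x dx = 27/2.
Sum: -9 + 27/2 = 9/2.
So RHS = -∫_0^3 v(x) φ(x) dx = -9/2.
LHS − RHS = 9 ≠ 0, so the identity fails.
(For a valid weak derivative the identity must hold for EVERY test function, in particular this one. The failure shows v is NOT the weak derivative of u.)
Correct weak derivative would be u'(x) = -1.


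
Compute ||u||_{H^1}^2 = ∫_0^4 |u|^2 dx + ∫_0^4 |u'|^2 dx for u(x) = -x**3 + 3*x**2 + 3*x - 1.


||u||_{H^1}^2 = 14216/35

The H^1 norm (squared) on an interval (0, L) is
  ||u||_{H^1}^2 = ∫_0^L u(x)^2 dx + ∫_0^L u'(x)^2 dx.
Compute u'(x) = -3*x**2 + 6*x + 3.
Then u(x)^2 = x**6 - 6*x**5 + 3*x**4 + 20*x**3 + 3*x**2 - 6*x + 1 and u'(x)^2 = 9*x**4 - 36*x**3 + 18*x**2 + 36*x + 9.
Integrate each monomial from 0 to 4 using ∫_0^4 c·x^n dx = c·4^(n+1)/(n+1):
  ∫_0^4 u(x)^2 dx = ∫_0^4 (x^6 - 6*x^5 + 3*x^4 + 20*x^3 + 3*x^2 - 6*x + 1) dx. Term by term:
    ∫_0^4 x^6 dx = 16384/7;  ∫_0^4 -6*x^5 dx = -4096;  ∫_0^4 3*x^4 dx = 3072/5;
    ∫_0^4 20*x^3 dx = 1280;  ∫_0^4 3*x^2 dx = 64;  ∫_0^4 -6*x dx = -48;
    ∫_0^4 1 dx = 4.
  Sum: 16384/7 − 4096 + 3072/5 + 1280 + 64 − 48 + 4 = 5564/35.
  ∫_0^4 u'(x)^2 dx = ∫_0^4 (9*x^4 - 36*x^3 + 18*x^2 + 36*x + 9) dx. Term by term:
    ∫_0^4 9*x^4 dx = 9216/5;  ∫_0^4 -36*x^3 dx = -2304;  ∫_0^4 18*x^2 dx = 384;
    ∫_0^4 36*x dx = 288;  ∫_0^4 9 dx = 36.
  Sum: 9216/5 − 2304 + 384 + 288 + 36 = 1236/5.
Adding: ||u||_{H^1}^2 = 5564/35 + 1236/5 = 14216/35.


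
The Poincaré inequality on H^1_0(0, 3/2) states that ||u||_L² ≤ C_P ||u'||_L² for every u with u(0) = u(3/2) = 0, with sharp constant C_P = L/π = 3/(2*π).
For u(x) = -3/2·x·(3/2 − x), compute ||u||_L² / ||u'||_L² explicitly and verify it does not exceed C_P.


||u||_L² / ||u'||_L² = 3*sqrt(10)/20 < C_P = 3/(2*π).

u(x) = -3/2·x·(3/2 − x), so u'(x) = 3*x - 9/4.
u(x) = -3/2·x·(3/2 − x) vanishes at x = 0 and x = 3/2, so u ∈ H^1_0(0, 3/2). Differentiate via the product rule and integrate the resulting polynomials term by term.
  ∫_0^3/2 u² dx = ∫_0^3/2 (9*x^4/4 - 27*x^3/4 + 81*x^2/16) dx. Term by term:
    ∫_0^3/2 9*x^4/4 dx = 2187/640;  ∫_0^3/2 -27*x^3/4 dx = -2187/256;  ∫_0^3/2 81*x^2/16 dx = 729/128.
  Sum: 2187/640 − 2187/256 + 729/128 = 729/1280.
  ∫_0^3/2 (u')² dx = ∫_0^3/2 (9*x^2 - 27*x/2 + 81/16) dx. Term by term:
    ∫_0^3/2 9*x^2 dx = 81/8;  ∫_0^3/2 -27*x/2 dx = -243/16;  ∫_0^3/2 81/16 dx = 243/32.
  Sum: 81/8 − 243/16 + 243/32 = 81/32.
∫_0^3/2 u² dx = 729/1280, so ||u||_L² = 27*sqrt(5)/80.
∫_0^3/2 (u')² dx = 81/32, so ||u'||_L² = 9*sqrt(2)/8.
Ratio ||u||_L² / ||u'||_L² = 3*sqrt(10)/20.
Sharp Poincaré constant on H^1_0(0, 3/2) is C_P = L/π = 3/(2*π), achieved by sin(2*π/3·x).
A polynomial bump cannot attain the sharp Poincaré constant (only the first sine eigenfunction does), so the ratio is strictly less than C_P, consistent with ||u||_L² ≤ C_P ||u'||_L².


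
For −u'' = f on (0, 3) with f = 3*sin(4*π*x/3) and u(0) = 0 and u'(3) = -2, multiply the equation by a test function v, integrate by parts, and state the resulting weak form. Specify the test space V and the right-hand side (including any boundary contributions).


V = {v ∈ H^1(0, 3) : v(0) = 0} (test functions vanish at x = 0 where u is specified); weak form: ∫_0^3 u'v' dx = ∫_0^3 (3*sin(4*π*x/3)) v dx − 2·v(3) for all v ∈ V.

Multiply both sides by a test function v and integrate from 0 to 3:
  ∫_0^3 −u''(x) v(x) dx = ∫_0^3 f(x) v(x) dx.
Integrate the LHS by parts once:
  ∫_0^3 −u'' v dx = −[u'(x) v(x)]_0^3 + ∫_0^3 u'(x) v'(x) dx.
Thus ∫_0^3 u'(x) v'(x) dx = ∫_0^3 f(x) v(x) dx + [u'(x) v(x)]_0^3.
Choose V so that boundary terms are either known or forced to vanish.
Mixed BC: u(0) = 0 (Dirichlet) and u'(3) = -2 (Neumann). Define V = {v ∈ H^1(0, 3) : v(0) = 0}. Then [u' v]_0^3 = u'(3)·v(3) − u'(0)·0 = − 2·v(3).
Weak formulation: find u (satisfying any essential BC) such that ∫_0^3 u'(x) v'(x) dx = ∫_0^3 f v dx − 2·v(3) for all v ∈ V (Dirichlet at 0 absorbed into V; Neumann datum at x = 3 contributes the boundary term).
Substituting f(x) = 3*sin(4*π*x/3), the right-hand side is ∫_0^3 (3*sin(4*π*x/3)) v dx − 2·v(3).


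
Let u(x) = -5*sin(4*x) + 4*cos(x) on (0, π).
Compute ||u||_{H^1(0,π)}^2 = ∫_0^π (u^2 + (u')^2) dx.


||u||_{H^1(0,π)}^2 = -128/3 + 457*π/2

u'(x) = -4*sin(x) - 20*cos(4*x).
Expand u² and (u')² and integrate term by term on (0, π), using: for integers n ≥ 1, ∫_0^π sin²(nx) dx = ∫_0^π cos²(nx) dx = π/2; for n ≠ n', ∫_0^π sin(nx)sin(n'x) dx = ∫_0^π cos(nx)cos(n'x) dx = 0; and by product-to-sum, ∫_0^π sin(nx)cos(n'x) dx = ½∫_0^π [sin((n+n')x) + sin((n−n')x)] dx, which is 0 when n+n' is even and 2n/(n²−n'²) when n+n' is odd (it need not vanish on (0, π)).
  u² squared terms: (-5)²·∫sin(4x)² dx = 25·π/2 = 25*π/2;  (4)²·∫cos(x)² dx = 16·π/2 = 8*π.
  u² cross terms: 2·(-5)·(4)·∫sin(4x)·cos(x) dx = -40·(8/15) = -64/3.
  So ∫_0^π u² dx = 25*π/2 + 8*π − 64/3 = -64/3 + 41*π/2.
  (u')² squared terms: (-20)²·∫cos(4x)² dx = 400·π/2 = 200*π;  (-4)²·∫sin(x)² dx = 16·π/2 = 8*π.
  (u')² cross terms: 2·(-20)·(-4)·∫cos(4x)·sin(x) dx = 160·(-2/15) = -64/3.
  So ∫_0^π (u')² dx = 200*π + 8*π − 64/3 = -64/3 + 208*π.
||u||_{H^1}^2 = (-64/3 + 41*π/2) + (-64/3 + 208*π) = -128/3 + 457*π/2.


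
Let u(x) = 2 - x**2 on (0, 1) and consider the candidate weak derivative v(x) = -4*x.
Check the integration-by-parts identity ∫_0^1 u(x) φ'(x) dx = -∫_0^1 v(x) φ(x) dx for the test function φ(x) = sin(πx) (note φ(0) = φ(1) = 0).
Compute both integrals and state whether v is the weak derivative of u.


LHS = 2/π, RHS = 4/π. No, v is not the weak derivative of u.

u(x) = 2 - x**2, classical derivative u'(x) = -2*x.
φ(x) = sin(πx), so φ'(x) = π*cos(π*x).
Note φ(0) = φ(1) = 0, so the boundary term u·φ vanishes.
LHS = ∫_0^1 u(x) φ'(x) dx = ∫_0^1 (-π*x^2*cos(π*x) + 2*π*cos(π*x)) dx. Term by term:
  ∫_0^1 2*π*cos(π*x) dx = 0;  ∫_0^1 -π*x^2*cos(π*x) dx = 2/π.
Sum: 0 + 2/π = 2/π.
So LHS = 2/π.
∫_0^1 v(x) φ(x) dx = ∫_0^1 (-4*x*sin(π*x)) dx. Term by term:
  ∫_0^1 -4*x*sin(π*x) dx = -4/π.
So RHS = -∫_0^1 v(x) φ(x) dx = 4/π.
LHS − RHS = -2/π ≠ 0, so the identity fails.
(For a valid weak derivative the identity must hold for EVERY test function, in particular this one. The failure shows v is NOT the weak derivative of u.)
Correct weak derivative would be u'(x) = -2*x.


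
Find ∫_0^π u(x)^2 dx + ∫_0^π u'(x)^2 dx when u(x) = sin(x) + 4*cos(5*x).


||u||_{H^1(0,π)}^2 = 209*π

u'(x) = -20*sin(5*x) + cos(x).
Expand u² and (u')² and integrate term by term on (0, π), using: for integers n ≥ 1, ∫_0^π sin²(nx) dx = ∫_0^π cos²(nx) dx = π/2; for n ≠ n', ∫_0^π sin(nx)sin(n'x) dx = ∫_0^π cos(nx)cos(n'x) dx = 0; and by product-to-sum, ∫_0^π sin(nx)cos(n'x) dx = ½∫_0^π [sin((n+n')x) + sin((n−n')x)] dx, which is 0 when n+n' is even and 2n/(n²−n'²) when n+n' is odd (it need not vanish on (0, π)).
  u² squared terms: (4)²·∫cos(5x)² dx = 16·π/2 = 8*π;  (1)²·∫sin(x)² dx = 1·π/2 = π/2.
  u² cross terms: 2·(4)·(1)·∫cos(5x)·sin(x) dx = 8·(0) = 0.
  So ∫_0^π u² dx = 8*π + π/2 + 0 = 17*π/2.
  (u')² squared terms: (-20)²·∫sin(5x)² dx = 400·π/2 = 200*π;  (1)²·∫cos(x)² dx = 1·π/2 = π/2.
  (u')² cross terms: 2·(-20)·(1)·∫sin(5x)·cos(x) dx = -40·(0) = 0.
  So ∫_0^π (u')² dx = 200*π + π/2 + 0 = 401*π/2.
||u||_{H^1}^2 = (17*π/2) + (401*π/2) = 209*π.


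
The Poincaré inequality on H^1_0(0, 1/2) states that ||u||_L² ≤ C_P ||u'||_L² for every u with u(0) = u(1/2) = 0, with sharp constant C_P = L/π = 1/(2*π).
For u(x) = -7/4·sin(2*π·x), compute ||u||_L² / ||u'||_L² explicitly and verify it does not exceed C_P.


||u||_L² / ||u'||_L² = 1/(2*π) = C_P.

u(x) = -7/4·sin(2*π·x), so u'(x) = -7*π*cos(2*π*x)/2.
Writing u(x) = A·sin(kπx/L) with A = -7/4 and k = 1, use ∫_0^L sin²(kπx/L) dx = L/2 and ∫_0^L cos²(kπx/L) dx = L/2.
u² = 49/16·sin²(2*π·x) and (u')² = 49*π^2/4·cos²(2*π·x), and each of sin², cos² integrates to L/2 = 1/4 over (0, 1/2).
∫_0^1/2 u² dx = 49/64, so ||u||_L² = 7/8.
∫_0^1/2 (u')² dx = 49*π^2/16, so ||u'||_L² = 7*π/4.
Ratio ||u||_L² / ||u'||_L² = 1/(2*π).
Sharp Poincaré constant on H^1_0(0, 1/2) is C_P = L/π = 1/(2*π), achieved by sin(2*π·x).
This is the k = 1 eigenfunction (up to amplitude), so the ratio equals the sharp Poincaré constant exactly.


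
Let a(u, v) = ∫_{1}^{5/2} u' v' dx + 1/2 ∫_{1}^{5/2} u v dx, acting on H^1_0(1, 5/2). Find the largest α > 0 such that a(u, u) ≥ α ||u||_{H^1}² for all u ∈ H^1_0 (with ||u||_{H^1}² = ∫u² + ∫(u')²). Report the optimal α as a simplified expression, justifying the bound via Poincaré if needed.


α = (9 + 8*π^2)/(2*(9 + 4*π^2))

Coercivity of a(·,·) on H^1_0(1, 5/2) means a(u, u) ≥ α ||u||_{H^1}² for every u ∈ H^1_0.
The interval has length L = 3/2, and Poincaré/coercivity depend only on L. Here a(u, u) = ∫(u')² + (1/2)·∫u².
Here 0 < c = 1/2 < 1. The condition a(u,u) ≥ α||u||_{H^1}² reads (1−α)∫(u')² ≥ (α−c)∫u². Any admissible α is ≤ 1 (rapidly oscillating u have ∫u²/∫(u')² → 0), and α = 1 would force 0 ≥ (1−c)∫u², impossible since c < 1; so 1−α > 0. By the sharp Poincaré inequality on H^1_0 of an interval of length L, ∫(u')² ≥ (π/L)²∫u² with equality for the first sine mode sin(π(x−x₀)/L) (x₀ the left endpoint), so the inequality holds for all u iff (1−α)(π/L)² ≥ α − c, i.e. α ≤ ((π/L)² + c)/((π/L)² + 1) = (1 + c(L/π)²)/(1 + (L/π)²). With (π/L)² = 4*π^2/9 and c = 1/2, the largest admissible constant is α = ((π/L)² + c)/((π/L)² + 1).
Simplifying, α = (9 + 8*π^2)/(2*(9 + 4*π^2)).
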